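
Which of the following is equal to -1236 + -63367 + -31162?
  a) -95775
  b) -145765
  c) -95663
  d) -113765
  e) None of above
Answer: e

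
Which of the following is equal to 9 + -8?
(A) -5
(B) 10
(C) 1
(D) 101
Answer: C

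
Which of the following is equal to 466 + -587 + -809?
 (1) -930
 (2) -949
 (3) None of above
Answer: 1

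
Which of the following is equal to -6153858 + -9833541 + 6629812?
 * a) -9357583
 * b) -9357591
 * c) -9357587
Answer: c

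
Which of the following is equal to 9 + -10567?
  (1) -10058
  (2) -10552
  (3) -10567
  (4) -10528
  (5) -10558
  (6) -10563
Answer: 5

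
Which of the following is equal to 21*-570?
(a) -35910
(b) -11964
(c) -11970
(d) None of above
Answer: c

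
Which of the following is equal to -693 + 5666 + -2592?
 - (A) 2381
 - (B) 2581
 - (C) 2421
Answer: A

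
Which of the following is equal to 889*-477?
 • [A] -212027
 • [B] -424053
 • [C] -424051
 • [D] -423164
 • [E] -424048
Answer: B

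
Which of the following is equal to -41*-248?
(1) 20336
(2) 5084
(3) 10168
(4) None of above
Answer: 3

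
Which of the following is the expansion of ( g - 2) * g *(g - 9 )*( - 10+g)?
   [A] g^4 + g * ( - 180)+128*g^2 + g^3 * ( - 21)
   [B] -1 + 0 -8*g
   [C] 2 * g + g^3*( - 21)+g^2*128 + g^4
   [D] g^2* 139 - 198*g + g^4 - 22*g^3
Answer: A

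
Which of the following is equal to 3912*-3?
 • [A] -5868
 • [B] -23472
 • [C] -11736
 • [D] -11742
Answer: C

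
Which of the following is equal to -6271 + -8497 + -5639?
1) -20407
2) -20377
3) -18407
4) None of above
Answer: 1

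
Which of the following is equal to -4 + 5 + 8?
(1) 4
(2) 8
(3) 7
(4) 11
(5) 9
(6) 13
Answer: 5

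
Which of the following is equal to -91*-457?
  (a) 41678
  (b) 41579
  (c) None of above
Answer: c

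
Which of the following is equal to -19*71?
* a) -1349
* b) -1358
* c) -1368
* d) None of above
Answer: a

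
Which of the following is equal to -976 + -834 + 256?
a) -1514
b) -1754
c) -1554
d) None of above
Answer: c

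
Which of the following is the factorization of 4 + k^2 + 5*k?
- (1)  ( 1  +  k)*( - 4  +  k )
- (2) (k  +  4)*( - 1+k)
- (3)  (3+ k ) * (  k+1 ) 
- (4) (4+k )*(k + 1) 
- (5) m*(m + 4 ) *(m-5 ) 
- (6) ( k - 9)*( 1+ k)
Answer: 4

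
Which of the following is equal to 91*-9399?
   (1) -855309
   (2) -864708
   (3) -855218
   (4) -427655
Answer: 1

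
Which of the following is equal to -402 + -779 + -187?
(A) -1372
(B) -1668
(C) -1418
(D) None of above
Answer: D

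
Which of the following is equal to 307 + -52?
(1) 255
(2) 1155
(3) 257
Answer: 1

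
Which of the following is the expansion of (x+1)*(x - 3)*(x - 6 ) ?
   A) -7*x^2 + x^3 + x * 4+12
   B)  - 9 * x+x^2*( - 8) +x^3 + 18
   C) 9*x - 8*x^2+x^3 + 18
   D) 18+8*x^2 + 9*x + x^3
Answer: C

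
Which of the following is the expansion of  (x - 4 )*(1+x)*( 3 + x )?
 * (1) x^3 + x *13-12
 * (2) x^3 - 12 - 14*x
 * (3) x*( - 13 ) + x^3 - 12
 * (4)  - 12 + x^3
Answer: 3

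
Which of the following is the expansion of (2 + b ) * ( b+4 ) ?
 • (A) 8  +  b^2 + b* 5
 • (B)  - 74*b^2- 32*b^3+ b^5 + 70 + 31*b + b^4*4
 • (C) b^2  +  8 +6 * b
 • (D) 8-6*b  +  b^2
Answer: C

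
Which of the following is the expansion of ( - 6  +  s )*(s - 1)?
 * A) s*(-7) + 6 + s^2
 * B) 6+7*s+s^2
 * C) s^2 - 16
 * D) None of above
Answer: A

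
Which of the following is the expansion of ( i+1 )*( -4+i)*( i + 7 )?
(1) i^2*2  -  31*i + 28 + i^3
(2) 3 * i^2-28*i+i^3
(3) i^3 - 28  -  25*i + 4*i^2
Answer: 3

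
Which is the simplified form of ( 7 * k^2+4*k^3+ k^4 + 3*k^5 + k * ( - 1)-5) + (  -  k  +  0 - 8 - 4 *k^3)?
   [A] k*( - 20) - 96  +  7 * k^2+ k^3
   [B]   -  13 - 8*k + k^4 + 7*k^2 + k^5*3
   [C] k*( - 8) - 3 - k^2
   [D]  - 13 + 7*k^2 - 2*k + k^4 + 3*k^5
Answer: D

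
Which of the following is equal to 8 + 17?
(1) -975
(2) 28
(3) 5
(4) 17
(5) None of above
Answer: 5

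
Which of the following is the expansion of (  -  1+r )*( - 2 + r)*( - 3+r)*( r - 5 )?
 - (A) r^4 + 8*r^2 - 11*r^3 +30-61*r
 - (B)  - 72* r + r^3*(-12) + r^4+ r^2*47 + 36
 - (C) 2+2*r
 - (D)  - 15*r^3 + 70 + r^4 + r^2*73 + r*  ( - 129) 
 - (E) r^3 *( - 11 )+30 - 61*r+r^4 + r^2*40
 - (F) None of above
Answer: F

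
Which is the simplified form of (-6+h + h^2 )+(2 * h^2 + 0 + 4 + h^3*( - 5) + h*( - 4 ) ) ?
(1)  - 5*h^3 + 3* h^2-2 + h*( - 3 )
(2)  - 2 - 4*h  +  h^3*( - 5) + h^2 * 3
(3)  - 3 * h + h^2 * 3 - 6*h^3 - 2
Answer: 1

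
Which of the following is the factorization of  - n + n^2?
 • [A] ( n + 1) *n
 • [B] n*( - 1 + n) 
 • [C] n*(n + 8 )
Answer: B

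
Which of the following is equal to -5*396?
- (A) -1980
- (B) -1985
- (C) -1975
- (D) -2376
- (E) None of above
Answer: A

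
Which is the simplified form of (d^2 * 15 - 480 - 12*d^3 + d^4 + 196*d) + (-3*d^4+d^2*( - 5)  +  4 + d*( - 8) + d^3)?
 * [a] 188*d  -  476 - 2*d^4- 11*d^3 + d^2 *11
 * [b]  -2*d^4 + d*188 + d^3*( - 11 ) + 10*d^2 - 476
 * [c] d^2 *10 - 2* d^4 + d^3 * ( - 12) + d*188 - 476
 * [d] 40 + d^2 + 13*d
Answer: b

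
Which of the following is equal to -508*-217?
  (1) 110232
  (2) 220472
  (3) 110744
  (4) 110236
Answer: 4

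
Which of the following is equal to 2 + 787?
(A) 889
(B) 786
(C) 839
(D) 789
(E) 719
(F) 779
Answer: D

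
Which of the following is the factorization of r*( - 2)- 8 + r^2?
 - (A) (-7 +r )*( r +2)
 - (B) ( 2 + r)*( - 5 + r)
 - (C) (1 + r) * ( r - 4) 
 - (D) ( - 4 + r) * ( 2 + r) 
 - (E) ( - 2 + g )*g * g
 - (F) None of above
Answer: D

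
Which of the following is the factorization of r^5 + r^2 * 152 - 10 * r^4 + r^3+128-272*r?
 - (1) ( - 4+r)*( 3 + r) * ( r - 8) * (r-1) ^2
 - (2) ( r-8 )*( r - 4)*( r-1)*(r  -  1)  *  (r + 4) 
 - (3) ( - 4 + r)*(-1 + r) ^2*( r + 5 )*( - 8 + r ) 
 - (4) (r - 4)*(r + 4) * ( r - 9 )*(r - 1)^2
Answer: 2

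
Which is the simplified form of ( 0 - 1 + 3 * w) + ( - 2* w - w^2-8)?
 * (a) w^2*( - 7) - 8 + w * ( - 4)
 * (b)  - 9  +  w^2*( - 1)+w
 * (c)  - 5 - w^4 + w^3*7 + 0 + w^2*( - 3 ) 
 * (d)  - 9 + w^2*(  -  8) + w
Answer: b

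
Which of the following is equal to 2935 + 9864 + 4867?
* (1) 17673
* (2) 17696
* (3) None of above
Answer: 3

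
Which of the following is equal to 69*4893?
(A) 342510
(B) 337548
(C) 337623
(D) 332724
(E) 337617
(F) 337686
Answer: E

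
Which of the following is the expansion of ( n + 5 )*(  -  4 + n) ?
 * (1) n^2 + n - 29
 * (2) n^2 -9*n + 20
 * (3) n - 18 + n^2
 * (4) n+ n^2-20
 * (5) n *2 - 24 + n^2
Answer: 4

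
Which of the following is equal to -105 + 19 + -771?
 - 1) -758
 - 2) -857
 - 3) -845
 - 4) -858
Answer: 2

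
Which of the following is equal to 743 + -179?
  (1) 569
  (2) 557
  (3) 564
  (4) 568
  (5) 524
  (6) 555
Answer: 3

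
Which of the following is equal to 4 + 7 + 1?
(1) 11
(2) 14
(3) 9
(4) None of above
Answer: 4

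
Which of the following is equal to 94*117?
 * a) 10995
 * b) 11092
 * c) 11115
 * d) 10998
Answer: d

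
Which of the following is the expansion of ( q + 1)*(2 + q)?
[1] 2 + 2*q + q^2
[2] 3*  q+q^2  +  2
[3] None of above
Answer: 2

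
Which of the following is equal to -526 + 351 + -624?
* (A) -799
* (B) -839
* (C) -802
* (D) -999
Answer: A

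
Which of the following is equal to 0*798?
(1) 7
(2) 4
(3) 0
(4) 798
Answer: 3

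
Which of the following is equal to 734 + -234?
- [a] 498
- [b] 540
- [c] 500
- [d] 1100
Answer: c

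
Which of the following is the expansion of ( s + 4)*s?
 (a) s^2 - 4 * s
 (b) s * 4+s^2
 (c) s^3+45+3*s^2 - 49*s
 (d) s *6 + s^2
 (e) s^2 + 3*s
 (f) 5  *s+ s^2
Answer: b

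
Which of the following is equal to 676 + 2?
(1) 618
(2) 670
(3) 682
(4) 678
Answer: 4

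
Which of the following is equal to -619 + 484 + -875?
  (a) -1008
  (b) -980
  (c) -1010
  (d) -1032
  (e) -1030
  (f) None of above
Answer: c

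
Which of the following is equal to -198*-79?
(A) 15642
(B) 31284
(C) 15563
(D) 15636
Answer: A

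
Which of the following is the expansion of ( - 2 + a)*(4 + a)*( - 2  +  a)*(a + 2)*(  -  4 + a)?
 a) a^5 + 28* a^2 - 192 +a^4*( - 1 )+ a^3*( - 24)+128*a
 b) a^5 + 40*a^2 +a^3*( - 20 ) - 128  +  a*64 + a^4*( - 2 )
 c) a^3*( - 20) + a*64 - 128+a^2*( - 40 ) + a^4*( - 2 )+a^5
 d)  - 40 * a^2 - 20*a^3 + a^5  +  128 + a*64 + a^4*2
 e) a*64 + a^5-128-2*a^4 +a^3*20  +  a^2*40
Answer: b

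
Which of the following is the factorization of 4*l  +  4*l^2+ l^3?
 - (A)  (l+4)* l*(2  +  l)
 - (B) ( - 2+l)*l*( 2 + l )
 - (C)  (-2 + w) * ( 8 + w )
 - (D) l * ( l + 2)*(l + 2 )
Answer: D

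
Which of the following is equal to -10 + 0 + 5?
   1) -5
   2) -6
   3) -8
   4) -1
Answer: 1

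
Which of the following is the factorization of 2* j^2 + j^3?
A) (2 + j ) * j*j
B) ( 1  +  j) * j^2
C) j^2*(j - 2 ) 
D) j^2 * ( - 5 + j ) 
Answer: A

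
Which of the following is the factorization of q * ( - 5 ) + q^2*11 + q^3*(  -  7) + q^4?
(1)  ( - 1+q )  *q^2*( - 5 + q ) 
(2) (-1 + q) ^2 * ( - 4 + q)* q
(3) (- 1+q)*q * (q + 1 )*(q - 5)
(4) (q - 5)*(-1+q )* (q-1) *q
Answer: 4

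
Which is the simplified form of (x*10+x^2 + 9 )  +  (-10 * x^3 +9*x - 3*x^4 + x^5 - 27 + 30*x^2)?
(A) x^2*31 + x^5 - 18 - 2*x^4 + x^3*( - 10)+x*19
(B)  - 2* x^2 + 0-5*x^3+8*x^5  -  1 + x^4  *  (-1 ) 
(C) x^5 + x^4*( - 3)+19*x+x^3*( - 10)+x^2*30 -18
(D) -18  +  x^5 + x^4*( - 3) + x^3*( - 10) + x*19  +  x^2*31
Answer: D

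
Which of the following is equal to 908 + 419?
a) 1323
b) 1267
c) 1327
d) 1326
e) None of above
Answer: c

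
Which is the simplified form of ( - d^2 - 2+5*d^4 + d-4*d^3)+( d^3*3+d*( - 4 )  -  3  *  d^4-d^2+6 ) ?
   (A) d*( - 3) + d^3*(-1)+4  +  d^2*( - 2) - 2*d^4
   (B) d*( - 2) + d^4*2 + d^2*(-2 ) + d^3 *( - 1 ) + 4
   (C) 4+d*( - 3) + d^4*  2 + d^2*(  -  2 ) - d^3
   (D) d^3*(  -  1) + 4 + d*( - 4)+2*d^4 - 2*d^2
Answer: C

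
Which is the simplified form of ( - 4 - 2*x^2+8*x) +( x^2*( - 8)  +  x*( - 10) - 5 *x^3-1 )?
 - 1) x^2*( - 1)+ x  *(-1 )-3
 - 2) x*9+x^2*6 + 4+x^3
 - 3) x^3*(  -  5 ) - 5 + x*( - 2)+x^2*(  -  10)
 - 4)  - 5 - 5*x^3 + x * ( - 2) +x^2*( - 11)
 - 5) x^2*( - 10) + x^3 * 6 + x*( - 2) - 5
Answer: 3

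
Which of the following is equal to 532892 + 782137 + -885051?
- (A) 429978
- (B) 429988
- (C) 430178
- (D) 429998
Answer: A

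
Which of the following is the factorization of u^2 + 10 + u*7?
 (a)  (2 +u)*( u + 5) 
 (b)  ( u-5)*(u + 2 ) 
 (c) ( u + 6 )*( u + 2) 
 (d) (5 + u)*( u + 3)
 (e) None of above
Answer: a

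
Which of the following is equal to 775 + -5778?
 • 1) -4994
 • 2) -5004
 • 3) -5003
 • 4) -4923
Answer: 3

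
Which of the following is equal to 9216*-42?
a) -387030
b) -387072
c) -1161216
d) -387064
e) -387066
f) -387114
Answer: b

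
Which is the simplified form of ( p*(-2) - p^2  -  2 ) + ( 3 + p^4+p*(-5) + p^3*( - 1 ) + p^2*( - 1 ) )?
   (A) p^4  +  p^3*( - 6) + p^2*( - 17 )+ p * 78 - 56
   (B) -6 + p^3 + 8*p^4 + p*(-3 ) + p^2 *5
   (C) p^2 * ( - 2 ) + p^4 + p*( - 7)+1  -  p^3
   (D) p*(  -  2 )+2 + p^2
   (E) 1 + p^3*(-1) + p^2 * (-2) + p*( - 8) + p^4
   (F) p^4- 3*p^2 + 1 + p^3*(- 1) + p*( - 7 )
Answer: C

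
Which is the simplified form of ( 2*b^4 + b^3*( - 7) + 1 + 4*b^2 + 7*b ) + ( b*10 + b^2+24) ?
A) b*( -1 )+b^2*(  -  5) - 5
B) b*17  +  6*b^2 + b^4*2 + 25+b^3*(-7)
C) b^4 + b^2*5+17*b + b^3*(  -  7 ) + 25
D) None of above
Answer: D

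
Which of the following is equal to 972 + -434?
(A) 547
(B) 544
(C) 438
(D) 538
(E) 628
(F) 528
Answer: D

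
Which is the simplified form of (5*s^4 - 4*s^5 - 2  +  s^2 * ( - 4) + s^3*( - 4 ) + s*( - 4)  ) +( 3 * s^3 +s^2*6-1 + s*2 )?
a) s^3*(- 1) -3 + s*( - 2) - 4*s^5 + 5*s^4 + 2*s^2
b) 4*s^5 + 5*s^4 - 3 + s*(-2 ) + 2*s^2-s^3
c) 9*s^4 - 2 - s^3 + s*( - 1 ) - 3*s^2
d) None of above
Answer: a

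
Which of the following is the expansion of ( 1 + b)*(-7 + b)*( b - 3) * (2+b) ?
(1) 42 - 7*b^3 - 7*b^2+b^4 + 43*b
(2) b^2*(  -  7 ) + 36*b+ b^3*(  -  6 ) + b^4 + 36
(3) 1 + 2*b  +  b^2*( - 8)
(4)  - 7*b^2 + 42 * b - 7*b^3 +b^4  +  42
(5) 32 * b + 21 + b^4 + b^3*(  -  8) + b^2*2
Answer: 1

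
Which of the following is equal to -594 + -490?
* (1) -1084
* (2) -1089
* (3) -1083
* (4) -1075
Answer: 1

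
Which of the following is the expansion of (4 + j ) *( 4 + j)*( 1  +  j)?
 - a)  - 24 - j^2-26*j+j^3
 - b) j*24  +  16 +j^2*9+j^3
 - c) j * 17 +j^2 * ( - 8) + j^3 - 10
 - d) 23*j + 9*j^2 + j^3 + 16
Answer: b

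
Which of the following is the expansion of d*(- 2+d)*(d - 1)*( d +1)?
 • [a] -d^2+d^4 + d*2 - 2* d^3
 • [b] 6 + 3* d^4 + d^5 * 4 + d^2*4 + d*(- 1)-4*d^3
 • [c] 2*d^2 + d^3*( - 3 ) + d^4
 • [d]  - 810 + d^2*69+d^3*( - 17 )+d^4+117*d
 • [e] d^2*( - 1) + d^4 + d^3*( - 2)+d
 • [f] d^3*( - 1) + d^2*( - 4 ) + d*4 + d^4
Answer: a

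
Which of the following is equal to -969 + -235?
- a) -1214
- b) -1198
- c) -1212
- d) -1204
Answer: d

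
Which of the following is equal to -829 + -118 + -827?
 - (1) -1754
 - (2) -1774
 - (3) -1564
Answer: 2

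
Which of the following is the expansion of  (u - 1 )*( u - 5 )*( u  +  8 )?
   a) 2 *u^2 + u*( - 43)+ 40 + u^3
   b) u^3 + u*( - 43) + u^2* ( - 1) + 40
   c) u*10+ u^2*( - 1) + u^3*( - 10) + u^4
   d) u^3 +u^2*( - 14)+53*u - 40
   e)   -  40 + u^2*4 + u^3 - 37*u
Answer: a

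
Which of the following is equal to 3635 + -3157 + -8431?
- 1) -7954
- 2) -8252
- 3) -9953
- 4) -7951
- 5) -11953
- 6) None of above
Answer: 6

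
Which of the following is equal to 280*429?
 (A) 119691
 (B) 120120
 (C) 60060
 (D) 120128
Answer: B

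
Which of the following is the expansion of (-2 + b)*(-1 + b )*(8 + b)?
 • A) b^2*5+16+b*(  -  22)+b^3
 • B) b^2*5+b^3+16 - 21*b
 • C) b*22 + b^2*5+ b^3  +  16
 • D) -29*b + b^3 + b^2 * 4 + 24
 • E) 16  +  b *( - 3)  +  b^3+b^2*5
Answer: A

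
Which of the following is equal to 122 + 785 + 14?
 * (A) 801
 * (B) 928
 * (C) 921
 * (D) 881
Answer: C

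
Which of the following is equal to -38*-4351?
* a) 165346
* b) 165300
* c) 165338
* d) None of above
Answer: c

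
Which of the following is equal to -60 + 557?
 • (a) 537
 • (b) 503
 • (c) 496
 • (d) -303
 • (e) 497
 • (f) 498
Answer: e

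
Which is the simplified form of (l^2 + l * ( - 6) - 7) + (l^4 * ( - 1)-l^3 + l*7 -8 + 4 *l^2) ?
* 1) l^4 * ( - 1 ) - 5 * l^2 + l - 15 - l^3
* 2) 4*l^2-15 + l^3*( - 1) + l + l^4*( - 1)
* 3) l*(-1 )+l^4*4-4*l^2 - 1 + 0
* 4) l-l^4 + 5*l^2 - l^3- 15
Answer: 4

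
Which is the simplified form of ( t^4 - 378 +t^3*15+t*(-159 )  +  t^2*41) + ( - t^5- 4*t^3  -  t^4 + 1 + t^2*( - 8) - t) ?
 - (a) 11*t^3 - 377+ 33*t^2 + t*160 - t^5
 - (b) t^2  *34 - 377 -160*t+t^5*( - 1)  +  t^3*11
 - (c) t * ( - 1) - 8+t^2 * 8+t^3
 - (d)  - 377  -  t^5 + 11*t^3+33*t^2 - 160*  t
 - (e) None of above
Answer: d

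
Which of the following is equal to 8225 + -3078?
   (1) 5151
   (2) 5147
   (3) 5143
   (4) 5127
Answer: 2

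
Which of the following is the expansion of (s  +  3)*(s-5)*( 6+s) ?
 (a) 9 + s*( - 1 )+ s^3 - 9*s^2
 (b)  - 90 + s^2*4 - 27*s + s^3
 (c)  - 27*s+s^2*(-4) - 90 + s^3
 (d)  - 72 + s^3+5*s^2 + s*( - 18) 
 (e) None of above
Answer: b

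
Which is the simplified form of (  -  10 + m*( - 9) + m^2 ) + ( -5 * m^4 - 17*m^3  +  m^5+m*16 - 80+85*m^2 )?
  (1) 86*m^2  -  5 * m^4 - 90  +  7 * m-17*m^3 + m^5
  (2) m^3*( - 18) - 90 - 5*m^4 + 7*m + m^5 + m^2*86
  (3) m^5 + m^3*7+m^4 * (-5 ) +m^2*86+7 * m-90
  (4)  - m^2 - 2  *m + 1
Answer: 1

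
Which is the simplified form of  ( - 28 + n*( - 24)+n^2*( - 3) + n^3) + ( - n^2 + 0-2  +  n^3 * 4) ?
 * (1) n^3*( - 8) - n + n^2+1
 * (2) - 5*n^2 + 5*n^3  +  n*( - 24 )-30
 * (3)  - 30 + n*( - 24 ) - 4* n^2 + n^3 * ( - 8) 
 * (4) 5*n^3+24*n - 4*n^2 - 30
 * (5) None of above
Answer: 5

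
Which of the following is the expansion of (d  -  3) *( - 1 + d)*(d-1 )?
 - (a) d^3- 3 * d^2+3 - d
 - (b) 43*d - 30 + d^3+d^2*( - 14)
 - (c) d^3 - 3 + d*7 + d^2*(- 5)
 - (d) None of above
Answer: c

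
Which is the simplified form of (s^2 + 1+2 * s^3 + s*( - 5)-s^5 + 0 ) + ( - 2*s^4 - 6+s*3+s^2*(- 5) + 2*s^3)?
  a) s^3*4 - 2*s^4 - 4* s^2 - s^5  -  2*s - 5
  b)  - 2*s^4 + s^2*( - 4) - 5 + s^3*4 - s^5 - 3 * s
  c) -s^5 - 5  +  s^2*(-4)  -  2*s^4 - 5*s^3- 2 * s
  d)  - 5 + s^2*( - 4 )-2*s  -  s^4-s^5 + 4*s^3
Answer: a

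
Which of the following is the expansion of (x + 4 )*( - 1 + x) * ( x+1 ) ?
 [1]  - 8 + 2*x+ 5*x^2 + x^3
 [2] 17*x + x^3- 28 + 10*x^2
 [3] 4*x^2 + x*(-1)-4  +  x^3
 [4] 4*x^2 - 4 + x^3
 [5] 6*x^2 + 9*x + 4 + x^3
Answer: 3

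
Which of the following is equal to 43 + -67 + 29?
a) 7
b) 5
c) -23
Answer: b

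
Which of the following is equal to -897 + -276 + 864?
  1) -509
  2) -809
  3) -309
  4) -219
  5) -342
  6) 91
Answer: 3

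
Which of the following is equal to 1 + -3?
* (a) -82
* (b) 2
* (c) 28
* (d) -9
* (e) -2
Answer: e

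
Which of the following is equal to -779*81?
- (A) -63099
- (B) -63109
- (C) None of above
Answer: A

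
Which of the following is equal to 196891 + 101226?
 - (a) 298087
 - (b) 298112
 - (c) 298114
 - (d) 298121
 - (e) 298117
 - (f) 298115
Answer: e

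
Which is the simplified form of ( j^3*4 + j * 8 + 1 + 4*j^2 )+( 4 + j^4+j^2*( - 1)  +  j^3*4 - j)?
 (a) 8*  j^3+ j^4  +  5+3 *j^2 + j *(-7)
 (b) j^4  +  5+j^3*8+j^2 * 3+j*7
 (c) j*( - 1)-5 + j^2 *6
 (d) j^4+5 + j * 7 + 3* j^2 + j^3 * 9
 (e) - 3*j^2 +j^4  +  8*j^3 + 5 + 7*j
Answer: b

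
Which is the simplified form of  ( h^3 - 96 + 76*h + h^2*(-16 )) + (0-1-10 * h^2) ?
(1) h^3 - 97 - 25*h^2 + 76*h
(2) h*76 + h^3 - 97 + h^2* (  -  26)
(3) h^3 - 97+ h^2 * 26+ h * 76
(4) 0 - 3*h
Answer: 2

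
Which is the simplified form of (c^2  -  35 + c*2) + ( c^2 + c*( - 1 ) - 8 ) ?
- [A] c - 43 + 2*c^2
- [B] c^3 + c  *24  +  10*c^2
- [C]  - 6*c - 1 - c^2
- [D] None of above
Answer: A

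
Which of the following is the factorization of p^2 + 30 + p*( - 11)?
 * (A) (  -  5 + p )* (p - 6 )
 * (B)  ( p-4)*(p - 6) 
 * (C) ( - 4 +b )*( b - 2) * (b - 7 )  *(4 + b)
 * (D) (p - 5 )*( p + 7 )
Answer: A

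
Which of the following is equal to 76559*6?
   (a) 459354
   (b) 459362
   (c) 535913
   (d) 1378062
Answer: a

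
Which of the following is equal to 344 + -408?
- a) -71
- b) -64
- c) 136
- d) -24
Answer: b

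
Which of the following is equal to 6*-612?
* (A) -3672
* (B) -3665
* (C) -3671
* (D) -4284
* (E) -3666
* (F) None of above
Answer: A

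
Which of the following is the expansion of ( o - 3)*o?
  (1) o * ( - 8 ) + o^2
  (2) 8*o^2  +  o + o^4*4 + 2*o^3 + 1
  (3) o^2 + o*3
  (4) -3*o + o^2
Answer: 4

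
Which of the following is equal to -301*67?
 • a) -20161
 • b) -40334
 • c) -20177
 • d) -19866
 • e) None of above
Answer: e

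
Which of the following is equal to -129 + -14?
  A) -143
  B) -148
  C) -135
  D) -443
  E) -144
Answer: A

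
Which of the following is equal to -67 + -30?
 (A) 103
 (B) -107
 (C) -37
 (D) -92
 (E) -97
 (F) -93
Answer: E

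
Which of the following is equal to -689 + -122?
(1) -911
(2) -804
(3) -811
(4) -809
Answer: 3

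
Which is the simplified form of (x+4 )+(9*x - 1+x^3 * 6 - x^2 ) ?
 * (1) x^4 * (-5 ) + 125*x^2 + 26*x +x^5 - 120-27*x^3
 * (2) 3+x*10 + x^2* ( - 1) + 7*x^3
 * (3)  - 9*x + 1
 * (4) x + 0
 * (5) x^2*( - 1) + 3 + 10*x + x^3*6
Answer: 5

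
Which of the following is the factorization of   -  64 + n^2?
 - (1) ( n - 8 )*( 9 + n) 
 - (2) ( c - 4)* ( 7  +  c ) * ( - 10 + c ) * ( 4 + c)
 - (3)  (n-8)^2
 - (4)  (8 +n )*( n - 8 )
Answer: 4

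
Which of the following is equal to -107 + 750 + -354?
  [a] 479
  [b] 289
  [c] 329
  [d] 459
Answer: b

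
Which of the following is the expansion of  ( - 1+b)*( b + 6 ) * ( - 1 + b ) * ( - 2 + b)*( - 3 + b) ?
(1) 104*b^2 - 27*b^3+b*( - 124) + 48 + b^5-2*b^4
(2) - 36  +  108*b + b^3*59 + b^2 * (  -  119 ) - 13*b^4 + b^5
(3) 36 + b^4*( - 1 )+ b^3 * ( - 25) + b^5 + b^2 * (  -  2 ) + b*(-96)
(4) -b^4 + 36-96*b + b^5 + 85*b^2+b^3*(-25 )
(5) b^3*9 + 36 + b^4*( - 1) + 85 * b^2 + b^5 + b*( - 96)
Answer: 4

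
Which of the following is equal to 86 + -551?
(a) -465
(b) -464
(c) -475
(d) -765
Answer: a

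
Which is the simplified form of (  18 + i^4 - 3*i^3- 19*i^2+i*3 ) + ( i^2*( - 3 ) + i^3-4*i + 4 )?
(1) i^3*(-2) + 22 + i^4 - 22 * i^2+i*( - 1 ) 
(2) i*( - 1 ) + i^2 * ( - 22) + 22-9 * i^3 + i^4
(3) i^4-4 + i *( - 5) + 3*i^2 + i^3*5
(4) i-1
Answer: 1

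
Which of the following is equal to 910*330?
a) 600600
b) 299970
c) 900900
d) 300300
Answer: d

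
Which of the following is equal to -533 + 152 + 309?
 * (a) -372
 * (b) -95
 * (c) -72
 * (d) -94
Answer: c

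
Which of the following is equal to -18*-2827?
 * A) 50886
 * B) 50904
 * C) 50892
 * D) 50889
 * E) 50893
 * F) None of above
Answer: A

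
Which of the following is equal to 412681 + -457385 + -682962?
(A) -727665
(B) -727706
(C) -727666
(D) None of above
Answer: C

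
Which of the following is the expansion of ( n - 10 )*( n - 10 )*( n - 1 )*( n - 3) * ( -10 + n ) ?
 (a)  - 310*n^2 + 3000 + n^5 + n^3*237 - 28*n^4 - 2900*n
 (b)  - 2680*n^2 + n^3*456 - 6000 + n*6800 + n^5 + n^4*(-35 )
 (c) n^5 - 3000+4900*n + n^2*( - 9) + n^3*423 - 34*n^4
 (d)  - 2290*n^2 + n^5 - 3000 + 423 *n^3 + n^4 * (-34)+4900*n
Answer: d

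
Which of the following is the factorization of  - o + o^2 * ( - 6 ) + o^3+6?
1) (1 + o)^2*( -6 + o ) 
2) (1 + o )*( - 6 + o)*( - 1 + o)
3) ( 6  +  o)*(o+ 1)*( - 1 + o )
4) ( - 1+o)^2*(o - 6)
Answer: 2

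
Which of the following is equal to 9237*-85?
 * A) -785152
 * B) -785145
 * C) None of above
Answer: B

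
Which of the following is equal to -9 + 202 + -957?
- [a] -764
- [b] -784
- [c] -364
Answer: a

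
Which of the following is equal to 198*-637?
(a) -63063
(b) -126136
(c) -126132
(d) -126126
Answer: d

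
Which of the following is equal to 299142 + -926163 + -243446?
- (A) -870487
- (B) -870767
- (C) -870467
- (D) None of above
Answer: C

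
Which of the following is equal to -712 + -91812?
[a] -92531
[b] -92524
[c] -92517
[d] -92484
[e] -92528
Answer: b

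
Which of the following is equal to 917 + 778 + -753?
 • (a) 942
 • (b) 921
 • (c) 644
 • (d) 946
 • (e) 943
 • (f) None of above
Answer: a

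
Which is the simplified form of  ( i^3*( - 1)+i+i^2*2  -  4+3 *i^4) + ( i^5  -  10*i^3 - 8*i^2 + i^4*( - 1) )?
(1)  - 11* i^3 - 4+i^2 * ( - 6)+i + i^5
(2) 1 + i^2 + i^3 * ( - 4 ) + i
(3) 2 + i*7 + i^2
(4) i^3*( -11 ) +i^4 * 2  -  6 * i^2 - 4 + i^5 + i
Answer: 4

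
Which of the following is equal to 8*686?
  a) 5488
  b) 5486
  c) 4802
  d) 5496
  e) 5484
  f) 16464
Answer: a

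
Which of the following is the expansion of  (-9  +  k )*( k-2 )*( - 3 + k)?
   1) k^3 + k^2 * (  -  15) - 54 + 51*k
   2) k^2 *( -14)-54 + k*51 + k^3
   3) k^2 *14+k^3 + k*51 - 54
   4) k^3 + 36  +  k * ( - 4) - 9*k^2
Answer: 2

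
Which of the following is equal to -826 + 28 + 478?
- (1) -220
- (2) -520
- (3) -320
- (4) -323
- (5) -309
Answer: 3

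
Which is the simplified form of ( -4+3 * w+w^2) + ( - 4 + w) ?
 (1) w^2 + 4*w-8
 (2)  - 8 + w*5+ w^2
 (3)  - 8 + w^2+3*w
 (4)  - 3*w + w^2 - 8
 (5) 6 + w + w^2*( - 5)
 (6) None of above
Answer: 1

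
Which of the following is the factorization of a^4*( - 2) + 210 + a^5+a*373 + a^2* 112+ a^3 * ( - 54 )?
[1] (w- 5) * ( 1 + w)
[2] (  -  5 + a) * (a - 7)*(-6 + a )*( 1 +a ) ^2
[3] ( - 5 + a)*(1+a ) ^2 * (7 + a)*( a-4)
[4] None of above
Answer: 4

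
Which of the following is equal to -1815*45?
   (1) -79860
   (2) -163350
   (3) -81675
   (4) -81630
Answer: 3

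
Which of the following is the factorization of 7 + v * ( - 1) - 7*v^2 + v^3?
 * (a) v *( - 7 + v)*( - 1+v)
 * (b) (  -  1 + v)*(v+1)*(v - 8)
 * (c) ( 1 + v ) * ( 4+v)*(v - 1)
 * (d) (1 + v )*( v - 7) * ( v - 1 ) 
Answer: d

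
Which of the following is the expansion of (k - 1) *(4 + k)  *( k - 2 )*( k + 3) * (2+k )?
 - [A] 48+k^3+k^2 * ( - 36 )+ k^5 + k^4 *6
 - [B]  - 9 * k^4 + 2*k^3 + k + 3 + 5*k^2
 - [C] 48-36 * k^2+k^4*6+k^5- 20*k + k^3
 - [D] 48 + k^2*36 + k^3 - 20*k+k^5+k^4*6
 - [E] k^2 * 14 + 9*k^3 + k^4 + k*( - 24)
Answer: C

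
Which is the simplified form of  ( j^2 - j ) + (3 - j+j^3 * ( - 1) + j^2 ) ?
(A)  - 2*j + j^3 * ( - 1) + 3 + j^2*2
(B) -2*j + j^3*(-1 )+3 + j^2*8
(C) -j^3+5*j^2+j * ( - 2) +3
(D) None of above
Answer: A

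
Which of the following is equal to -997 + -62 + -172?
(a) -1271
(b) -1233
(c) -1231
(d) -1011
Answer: c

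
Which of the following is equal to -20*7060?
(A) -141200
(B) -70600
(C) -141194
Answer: A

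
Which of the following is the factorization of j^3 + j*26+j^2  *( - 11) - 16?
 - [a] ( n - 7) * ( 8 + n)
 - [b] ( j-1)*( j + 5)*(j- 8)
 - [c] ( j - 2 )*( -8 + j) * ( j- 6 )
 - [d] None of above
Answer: d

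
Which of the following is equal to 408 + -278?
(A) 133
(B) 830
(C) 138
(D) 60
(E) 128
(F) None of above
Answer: F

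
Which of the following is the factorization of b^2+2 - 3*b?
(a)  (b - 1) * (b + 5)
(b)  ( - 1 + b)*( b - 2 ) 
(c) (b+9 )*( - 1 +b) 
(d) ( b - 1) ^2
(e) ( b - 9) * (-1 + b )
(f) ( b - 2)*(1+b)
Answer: b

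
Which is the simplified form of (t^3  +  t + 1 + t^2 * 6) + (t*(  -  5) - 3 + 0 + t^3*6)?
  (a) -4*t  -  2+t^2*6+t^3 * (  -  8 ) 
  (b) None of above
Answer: b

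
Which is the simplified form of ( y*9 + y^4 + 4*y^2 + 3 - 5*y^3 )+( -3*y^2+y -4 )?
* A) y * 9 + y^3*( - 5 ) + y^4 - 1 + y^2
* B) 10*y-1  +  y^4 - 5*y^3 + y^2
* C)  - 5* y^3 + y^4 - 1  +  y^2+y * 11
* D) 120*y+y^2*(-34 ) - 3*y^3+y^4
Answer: B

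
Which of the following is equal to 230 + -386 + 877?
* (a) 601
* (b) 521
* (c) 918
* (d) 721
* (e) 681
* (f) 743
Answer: d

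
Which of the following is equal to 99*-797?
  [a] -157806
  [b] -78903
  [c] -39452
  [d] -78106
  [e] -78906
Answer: b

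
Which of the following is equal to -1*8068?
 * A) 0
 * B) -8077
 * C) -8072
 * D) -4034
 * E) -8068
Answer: E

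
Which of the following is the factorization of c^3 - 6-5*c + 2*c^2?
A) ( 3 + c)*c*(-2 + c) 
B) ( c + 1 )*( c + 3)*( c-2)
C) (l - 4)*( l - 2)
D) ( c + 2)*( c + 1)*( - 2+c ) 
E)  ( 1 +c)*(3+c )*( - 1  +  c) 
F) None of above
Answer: B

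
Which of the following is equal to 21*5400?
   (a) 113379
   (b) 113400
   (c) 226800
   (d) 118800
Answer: b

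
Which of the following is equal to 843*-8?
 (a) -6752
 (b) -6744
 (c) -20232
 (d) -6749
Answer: b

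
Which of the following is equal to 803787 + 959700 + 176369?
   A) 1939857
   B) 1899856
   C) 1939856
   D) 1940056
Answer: C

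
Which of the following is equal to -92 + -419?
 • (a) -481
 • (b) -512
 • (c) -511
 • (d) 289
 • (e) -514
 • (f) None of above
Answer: c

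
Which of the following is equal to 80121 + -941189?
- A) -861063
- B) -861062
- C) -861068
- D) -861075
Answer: C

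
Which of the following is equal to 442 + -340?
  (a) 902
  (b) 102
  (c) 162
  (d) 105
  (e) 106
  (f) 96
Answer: b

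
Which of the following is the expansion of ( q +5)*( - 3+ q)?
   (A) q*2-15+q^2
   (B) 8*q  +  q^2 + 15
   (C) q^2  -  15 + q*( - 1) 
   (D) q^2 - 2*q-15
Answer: A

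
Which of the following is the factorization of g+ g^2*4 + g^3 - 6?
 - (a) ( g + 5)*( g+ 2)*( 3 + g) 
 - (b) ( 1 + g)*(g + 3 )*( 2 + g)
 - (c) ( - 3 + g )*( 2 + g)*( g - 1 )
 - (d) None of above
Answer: d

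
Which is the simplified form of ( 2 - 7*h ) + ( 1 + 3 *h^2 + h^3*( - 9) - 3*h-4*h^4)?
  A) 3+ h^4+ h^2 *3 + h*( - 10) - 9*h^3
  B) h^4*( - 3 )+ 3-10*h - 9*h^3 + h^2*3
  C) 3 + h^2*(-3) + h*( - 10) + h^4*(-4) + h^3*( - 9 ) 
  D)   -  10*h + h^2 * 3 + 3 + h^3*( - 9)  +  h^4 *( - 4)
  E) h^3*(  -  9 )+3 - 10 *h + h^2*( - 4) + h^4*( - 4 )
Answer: D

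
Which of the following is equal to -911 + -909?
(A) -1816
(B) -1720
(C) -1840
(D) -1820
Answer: D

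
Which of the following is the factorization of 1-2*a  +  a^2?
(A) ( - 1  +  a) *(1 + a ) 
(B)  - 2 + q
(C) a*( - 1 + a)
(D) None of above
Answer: D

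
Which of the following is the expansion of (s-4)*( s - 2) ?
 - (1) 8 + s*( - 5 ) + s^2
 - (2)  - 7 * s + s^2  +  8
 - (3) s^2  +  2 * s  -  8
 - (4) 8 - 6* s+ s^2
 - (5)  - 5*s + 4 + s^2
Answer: 4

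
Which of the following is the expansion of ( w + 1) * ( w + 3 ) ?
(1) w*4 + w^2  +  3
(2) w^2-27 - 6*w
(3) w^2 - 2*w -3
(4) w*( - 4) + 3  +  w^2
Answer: 1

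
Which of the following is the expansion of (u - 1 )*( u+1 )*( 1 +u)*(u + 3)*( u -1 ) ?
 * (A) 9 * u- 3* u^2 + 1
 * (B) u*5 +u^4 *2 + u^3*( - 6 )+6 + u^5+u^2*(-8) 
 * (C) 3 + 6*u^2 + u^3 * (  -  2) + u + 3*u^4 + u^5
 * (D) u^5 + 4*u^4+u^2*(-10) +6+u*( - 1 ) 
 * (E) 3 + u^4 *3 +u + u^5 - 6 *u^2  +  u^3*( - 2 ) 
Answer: E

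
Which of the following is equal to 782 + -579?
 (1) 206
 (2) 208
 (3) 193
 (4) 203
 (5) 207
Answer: 4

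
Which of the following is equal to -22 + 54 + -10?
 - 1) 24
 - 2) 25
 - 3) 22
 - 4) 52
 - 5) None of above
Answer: 3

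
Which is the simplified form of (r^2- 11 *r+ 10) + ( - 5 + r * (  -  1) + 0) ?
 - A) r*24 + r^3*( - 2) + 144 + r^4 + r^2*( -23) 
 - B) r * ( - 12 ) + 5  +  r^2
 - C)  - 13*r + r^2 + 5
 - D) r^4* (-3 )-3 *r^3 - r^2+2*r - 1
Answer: B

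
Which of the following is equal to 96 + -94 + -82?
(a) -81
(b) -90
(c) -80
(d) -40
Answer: c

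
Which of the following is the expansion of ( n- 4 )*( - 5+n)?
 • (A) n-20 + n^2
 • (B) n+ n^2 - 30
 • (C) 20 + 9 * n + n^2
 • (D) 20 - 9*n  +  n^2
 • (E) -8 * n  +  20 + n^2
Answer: D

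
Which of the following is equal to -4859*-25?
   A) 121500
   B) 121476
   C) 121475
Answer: C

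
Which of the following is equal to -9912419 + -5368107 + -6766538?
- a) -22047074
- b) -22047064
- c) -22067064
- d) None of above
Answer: b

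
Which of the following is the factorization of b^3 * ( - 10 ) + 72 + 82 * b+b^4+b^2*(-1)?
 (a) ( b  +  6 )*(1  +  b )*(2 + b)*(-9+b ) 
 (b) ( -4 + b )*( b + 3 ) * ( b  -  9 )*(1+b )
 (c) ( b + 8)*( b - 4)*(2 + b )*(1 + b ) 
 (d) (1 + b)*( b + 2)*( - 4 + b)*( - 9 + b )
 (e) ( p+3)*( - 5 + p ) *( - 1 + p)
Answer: d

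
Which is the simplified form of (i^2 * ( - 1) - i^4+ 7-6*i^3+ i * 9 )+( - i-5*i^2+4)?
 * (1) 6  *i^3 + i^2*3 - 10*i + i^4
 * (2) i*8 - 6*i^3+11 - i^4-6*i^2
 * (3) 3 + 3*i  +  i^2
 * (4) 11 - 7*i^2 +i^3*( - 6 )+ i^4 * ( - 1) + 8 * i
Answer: 2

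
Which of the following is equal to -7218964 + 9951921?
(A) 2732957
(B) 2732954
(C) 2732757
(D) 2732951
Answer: A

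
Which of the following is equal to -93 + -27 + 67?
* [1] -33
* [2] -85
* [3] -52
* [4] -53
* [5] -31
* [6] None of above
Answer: 4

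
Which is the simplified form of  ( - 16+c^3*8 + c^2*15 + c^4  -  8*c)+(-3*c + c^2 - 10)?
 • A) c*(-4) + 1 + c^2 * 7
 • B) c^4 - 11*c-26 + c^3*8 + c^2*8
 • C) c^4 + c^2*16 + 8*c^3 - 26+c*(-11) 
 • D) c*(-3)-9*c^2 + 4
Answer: C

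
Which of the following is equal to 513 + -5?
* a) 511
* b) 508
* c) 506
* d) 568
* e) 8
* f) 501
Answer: b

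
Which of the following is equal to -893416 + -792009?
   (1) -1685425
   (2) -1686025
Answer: 1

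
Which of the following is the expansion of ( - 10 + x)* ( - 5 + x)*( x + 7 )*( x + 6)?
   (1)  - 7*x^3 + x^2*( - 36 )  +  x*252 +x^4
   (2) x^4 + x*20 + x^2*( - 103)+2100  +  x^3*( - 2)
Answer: 2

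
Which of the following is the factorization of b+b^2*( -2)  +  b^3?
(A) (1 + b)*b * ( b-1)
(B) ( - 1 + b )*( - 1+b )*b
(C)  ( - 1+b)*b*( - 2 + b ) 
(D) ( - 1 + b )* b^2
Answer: B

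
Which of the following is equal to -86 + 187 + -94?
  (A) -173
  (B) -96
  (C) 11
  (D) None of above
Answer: D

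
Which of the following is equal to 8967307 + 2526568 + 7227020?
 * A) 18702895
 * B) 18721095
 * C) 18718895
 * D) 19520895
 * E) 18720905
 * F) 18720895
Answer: F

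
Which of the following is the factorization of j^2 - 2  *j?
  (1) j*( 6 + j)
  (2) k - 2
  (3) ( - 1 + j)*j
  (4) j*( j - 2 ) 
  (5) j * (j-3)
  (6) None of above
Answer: 4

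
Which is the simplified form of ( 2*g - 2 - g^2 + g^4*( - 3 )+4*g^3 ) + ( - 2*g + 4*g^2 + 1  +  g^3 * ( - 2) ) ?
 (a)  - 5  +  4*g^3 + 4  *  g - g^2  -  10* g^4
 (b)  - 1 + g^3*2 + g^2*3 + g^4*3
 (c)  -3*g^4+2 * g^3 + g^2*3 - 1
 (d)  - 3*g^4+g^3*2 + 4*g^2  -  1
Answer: c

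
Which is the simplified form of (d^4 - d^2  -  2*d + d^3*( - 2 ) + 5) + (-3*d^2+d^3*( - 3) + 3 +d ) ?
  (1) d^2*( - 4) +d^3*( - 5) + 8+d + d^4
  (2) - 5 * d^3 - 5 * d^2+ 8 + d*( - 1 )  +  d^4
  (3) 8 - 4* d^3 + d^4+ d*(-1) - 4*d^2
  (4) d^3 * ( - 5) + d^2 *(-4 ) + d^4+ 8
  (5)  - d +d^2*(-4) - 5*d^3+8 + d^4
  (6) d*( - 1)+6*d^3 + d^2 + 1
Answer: 5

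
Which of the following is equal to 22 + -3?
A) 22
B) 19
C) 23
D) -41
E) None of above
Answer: B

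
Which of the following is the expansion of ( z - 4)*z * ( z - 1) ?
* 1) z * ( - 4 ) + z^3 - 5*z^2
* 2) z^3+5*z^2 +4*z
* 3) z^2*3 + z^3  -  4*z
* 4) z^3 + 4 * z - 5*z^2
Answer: 4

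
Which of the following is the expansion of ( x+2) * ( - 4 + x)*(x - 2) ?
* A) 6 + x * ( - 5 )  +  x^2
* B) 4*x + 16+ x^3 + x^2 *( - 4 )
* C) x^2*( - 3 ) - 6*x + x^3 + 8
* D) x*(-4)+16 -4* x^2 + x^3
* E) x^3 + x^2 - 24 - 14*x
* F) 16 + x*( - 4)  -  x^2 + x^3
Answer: D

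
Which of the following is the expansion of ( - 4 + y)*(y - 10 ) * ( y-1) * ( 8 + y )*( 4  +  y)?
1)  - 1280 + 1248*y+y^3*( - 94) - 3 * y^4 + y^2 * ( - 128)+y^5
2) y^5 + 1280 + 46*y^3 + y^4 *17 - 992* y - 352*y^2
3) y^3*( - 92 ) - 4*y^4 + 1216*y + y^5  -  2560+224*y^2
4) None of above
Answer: 4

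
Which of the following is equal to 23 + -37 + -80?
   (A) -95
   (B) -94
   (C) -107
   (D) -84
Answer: B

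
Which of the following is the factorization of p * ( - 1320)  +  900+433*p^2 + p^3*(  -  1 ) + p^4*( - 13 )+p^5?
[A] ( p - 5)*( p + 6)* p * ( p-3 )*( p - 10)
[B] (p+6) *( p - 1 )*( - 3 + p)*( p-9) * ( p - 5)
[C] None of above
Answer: C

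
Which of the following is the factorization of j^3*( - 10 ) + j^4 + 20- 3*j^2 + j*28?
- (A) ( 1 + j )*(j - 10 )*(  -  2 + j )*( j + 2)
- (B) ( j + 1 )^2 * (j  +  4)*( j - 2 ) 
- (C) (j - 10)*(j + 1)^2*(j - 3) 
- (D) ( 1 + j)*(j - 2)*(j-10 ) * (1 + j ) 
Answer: D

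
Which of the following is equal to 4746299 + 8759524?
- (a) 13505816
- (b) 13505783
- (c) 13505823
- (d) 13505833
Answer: c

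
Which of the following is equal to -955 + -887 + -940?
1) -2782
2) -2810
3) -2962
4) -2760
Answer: 1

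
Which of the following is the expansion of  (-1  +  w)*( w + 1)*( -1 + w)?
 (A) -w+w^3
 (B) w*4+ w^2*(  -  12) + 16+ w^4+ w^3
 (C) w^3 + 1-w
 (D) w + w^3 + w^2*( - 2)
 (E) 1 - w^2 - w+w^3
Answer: E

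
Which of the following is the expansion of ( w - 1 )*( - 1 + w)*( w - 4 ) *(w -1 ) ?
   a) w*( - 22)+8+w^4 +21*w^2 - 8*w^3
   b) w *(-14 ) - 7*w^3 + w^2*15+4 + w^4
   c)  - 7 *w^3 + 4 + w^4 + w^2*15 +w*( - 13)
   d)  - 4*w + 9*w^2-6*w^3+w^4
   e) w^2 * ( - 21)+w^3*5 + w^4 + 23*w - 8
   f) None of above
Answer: c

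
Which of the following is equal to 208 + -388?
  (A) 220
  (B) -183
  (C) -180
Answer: C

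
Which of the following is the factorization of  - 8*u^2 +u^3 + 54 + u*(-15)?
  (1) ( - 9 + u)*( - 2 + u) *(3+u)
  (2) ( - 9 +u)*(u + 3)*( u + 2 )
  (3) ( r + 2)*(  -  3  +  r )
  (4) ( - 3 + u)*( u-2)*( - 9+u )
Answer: 1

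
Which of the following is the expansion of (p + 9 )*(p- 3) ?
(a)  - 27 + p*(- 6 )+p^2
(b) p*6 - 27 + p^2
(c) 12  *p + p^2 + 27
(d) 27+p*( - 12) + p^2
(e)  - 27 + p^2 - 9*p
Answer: b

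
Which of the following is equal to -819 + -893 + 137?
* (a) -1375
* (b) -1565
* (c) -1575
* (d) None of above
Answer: c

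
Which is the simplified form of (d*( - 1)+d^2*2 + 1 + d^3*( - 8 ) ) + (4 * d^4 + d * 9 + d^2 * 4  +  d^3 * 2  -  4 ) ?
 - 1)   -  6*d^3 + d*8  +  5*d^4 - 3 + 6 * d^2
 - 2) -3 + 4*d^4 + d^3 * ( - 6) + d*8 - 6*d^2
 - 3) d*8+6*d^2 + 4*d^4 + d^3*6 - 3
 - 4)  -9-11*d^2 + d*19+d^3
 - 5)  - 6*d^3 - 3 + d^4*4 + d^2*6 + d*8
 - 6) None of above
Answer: 5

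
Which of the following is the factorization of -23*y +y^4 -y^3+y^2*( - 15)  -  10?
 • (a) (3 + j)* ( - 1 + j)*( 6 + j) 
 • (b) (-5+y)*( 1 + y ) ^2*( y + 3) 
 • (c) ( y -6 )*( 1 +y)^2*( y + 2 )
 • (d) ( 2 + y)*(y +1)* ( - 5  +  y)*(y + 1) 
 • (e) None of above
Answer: d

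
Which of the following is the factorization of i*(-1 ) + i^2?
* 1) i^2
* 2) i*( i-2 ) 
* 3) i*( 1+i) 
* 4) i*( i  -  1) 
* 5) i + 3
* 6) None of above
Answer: 4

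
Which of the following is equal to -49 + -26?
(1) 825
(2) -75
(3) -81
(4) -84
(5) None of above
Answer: 2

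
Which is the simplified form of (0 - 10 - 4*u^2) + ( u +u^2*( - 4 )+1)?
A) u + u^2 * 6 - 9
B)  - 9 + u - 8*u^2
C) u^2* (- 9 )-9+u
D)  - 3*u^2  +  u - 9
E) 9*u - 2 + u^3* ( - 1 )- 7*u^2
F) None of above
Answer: B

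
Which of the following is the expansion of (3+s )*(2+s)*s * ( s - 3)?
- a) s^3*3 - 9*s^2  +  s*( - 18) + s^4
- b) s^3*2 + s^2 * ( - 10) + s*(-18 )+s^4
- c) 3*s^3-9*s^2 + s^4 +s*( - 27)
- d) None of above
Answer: d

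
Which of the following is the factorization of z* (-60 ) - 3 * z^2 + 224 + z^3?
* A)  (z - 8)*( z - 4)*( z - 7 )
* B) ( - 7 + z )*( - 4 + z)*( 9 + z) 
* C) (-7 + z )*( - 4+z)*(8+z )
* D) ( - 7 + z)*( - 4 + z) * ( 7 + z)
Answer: C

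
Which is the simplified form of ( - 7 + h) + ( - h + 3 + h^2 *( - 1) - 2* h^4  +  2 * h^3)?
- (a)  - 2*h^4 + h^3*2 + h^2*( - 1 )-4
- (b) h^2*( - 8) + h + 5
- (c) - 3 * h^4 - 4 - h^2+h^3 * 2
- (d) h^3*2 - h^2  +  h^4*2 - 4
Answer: a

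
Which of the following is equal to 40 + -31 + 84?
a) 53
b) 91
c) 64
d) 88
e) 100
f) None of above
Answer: f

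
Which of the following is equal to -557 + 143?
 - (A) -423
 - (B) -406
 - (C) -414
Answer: C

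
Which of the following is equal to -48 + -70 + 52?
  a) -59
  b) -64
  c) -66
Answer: c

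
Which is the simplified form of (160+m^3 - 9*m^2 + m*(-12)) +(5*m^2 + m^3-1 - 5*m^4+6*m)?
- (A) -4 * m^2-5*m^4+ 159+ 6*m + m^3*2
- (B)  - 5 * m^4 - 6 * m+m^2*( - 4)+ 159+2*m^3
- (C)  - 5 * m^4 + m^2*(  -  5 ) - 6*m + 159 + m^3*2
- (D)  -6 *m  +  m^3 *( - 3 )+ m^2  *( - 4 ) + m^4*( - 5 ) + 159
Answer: B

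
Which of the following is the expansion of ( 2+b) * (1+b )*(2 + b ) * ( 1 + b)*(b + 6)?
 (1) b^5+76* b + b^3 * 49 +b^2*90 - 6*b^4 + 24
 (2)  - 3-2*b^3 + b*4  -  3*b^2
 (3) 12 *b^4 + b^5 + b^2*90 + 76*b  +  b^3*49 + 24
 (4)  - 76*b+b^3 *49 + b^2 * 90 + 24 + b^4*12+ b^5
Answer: 3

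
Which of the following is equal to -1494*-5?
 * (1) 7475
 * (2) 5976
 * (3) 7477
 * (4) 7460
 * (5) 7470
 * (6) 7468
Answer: 5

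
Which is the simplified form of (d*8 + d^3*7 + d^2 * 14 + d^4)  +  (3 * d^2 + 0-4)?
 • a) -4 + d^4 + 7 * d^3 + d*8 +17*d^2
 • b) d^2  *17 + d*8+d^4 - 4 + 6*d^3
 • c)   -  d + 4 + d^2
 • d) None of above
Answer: a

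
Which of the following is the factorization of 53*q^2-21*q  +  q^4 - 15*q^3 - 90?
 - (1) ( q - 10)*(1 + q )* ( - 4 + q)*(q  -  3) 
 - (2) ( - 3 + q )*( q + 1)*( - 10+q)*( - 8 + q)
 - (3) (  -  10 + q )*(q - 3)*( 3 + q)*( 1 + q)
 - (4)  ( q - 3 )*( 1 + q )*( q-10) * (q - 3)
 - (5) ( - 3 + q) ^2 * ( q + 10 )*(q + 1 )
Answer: 4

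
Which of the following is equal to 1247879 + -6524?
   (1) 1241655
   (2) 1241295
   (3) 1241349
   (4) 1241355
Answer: 4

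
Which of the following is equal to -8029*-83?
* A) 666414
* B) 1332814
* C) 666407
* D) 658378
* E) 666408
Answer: C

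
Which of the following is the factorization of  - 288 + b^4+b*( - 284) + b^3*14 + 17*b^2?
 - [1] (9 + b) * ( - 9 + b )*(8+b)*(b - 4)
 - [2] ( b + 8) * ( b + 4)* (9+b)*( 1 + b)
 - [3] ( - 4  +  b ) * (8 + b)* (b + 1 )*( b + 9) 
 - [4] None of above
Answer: 3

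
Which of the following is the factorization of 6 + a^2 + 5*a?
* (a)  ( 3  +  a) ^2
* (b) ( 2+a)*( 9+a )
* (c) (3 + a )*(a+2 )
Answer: c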